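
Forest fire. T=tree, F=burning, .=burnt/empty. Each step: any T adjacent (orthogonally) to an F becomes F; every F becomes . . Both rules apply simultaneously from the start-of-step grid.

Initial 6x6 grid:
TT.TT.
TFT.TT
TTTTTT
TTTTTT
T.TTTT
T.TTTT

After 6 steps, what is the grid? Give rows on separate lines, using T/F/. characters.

Step 1: 4 trees catch fire, 1 burn out
  TF.TT.
  F.F.TT
  TFTTTT
  TTTTTT
  T.TTTT
  T.TTTT
Step 2: 4 trees catch fire, 4 burn out
  F..TT.
  ....TT
  F.FTTT
  TFTTTT
  T.TTTT
  T.TTTT
Step 3: 3 trees catch fire, 4 burn out
  ...TT.
  ....TT
  ...FTT
  F.FTTT
  T.TTTT
  T.TTTT
Step 4: 4 trees catch fire, 3 burn out
  ...TT.
  ....TT
  ....FT
  ...FTT
  F.FTTT
  T.TTTT
Step 5: 6 trees catch fire, 4 burn out
  ...TT.
  ....FT
  .....F
  ....FT
  ...FTT
  F.FTTT
Step 6: 5 trees catch fire, 6 burn out
  ...TF.
  .....F
  ......
  .....F
  ....FT
  ...FTT

...TF.
.....F
......
.....F
....FT
...FTT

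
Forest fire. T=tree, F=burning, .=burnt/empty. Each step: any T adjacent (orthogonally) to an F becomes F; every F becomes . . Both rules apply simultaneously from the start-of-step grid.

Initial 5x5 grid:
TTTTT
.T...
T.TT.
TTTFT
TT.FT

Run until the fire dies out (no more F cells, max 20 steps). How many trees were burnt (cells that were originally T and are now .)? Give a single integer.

Step 1: +4 fires, +2 burnt (F count now 4)
Step 2: +2 fires, +4 burnt (F count now 2)
Step 3: +2 fires, +2 burnt (F count now 2)
Step 4: +2 fires, +2 burnt (F count now 2)
Step 5: +0 fires, +2 burnt (F count now 0)
Fire out after step 5
Initially T: 16, now '.': 19
Total burnt (originally-T cells now '.'): 10

Answer: 10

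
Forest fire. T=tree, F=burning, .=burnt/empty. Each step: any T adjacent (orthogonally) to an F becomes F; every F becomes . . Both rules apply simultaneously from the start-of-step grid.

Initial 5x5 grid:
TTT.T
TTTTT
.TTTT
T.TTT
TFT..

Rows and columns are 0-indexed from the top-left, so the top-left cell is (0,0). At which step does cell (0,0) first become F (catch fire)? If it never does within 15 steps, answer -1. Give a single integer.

Step 1: cell (0,0)='T' (+2 fires, +1 burnt)
Step 2: cell (0,0)='T' (+2 fires, +2 burnt)
Step 3: cell (0,0)='T' (+2 fires, +2 burnt)
Step 4: cell (0,0)='T' (+4 fires, +2 burnt)
Step 5: cell (0,0)='T' (+4 fires, +4 burnt)
Step 6: cell (0,0)='T' (+3 fires, +4 burnt)
Step 7: cell (0,0)='F' (+2 fires, +3 burnt)
  -> target ignites at step 7
Step 8: cell (0,0)='.' (+0 fires, +2 burnt)
  fire out at step 8

7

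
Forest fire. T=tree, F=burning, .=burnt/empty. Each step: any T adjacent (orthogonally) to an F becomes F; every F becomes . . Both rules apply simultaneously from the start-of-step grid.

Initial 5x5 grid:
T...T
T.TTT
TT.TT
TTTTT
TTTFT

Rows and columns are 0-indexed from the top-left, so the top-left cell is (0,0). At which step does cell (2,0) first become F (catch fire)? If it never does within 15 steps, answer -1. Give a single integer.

Step 1: cell (2,0)='T' (+3 fires, +1 burnt)
Step 2: cell (2,0)='T' (+4 fires, +3 burnt)
Step 3: cell (2,0)='T' (+4 fires, +4 burnt)
Step 4: cell (2,0)='T' (+4 fires, +4 burnt)
Step 5: cell (2,0)='F' (+2 fires, +4 burnt)
  -> target ignites at step 5
Step 6: cell (2,0)='.' (+1 fires, +2 burnt)
Step 7: cell (2,0)='.' (+1 fires, +1 burnt)
Step 8: cell (2,0)='.' (+0 fires, +1 burnt)
  fire out at step 8

5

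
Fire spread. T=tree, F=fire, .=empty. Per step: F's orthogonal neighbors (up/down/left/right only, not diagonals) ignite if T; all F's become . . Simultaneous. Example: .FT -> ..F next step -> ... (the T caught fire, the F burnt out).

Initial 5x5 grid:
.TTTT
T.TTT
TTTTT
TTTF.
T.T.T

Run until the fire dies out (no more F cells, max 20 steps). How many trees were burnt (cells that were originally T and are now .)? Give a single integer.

Step 1: +2 fires, +1 burnt (F count now 2)
Step 2: +5 fires, +2 burnt (F count now 5)
Step 3: +5 fires, +5 burnt (F count now 5)
Step 4: +4 fires, +5 burnt (F count now 4)
Step 5: +2 fires, +4 burnt (F count now 2)
Step 6: +0 fires, +2 burnt (F count now 0)
Fire out after step 6
Initially T: 19, now '.': 24
Total burnt (originally-T cells now '.'): 18

Answer: 18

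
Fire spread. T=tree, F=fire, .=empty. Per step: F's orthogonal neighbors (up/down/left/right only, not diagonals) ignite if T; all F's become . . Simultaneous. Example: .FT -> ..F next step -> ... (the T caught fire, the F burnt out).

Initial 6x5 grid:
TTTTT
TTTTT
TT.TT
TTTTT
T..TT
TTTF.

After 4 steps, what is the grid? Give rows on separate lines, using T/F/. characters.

Step 1: 2 trees catch fire, 1 burn out
  TTTTT
  TTTTT
  TT.TT
  TTTTT
  T..FT
  TTF..
Step 2: 3 trees catch fire, 2 burn out
  TTTTT
  TTTTT
  TT.TT
  TTTFT
  T...F
  TF...
Step 3: 4 trees catch fire, 3 burn out
  TTTTT
  TTTTT
  TT.FT
  TTF.F
  T....
  F....
Step 4: 4 trees catch fire, 4 burn out
  TTTTT
  TTTFT
  TT..F
  TF...
  F....
  .....

TTTTT
TTTFT
TT..F
TF...
F....
.....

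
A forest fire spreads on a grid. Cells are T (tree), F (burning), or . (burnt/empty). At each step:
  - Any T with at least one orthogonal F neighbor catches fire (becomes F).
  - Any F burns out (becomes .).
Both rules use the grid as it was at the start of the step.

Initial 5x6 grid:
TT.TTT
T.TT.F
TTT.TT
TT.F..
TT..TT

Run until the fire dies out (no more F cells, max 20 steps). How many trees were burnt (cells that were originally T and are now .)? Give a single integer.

Step 1: +2 fires, +2 burnt (F count now 2)
Step 2: +2 fires, +2 burnt (F count now 2)
Step 3: +1 fires, +2 burnt (F count now 1)
Step 4: +1 fires, +1 burnt (F count now 1)
Step 5: +1 fires, +1 burnt (F count now 1)
Step 6: +1 fires, +1 burnt (F count now 1)
Step 7: +1 fires, +1 burnt (F count now 1)
Step 8: +2 fires, +1 burnt (F count now 2)
Step 9: +3 fires, +2 burnt (F count now 3)
Step 10: +2 fires, +3 burnt (F count now 2)
Step 11: +1 fires, +2 burnt (F count now 1)
Step 12: +0 fires, +1 burnt (F count now 0)
Fire out after step 12
Initially T: 19, now '.': 28
Total burnt (originally-T cells now '.'): 17

Answer: 17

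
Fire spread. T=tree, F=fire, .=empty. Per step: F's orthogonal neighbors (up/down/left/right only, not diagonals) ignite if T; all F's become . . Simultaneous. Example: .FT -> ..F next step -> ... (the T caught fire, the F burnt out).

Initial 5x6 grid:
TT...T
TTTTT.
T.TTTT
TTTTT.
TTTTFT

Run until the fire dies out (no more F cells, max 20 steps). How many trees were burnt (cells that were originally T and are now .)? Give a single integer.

Answer: 22

Derivation:
Step 1: +3 fires, +1 burnt (F count now 3)
Step 2: +3 fires, +3 burnt (F count now 3)
Step 3: +5 fires, +3 burnt (F count now 5)
Step 4: +4 fires, +5 burnt (F count now 4)
Step 5: +2 fires, +4 burnt (F count now 2)
Step 6: +2 fires, +2 burnt (F count now 2)
Step 7: +2 fires, +2 burnt (F count now 2)
Step 8: +1 fires, +2 burnt (F count now 1)
Step 9: +0 fires, +1 burnt (F count now 0)
Fire out after step 9
Initially T: 23, now '.': 29
Total burnt (originally-T cells now '.'): 22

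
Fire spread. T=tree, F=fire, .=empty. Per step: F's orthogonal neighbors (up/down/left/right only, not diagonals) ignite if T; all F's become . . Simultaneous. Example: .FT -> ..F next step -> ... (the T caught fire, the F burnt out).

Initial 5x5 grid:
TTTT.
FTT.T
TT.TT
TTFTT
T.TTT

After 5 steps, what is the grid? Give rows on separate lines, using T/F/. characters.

Step 1: 6 trees catch fire, 2 burn out
  FTTT.
  .FT.T
  FT.TT
  TF.FT
  T.FTT
Step 2: 7 trees catch fire, 6 burn out
  .FTT.
  ..F.T
  .F.FT
  F...F
  T..FT
Step 3: 4 trees catch fire, 7 burn out
  ..FT.
  ....T
  ....F
  .....
  F...F
Step 4: 2 trees catch fire, 4 burn out
  ...F.
  ....F
  .....
  .....
  .....
Step 5: 0 trees catch fire, 2 burn out
  .....
  .....
  .....
  .....
  .....

.....
.....
.....
.....
.....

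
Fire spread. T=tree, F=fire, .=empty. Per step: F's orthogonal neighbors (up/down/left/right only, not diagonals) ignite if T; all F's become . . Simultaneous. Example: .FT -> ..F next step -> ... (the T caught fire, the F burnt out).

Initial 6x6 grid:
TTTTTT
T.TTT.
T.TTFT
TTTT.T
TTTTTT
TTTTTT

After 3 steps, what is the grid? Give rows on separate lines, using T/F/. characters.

Step 1: 3 trees catch fire, 1 burn out
  TTTTTT
  T.TTF.
  T.TF.F
  TTTT.T
  TTTTTT
  TTTTTT
Step 2: 5 trees catch fire, 3 burn out
  TTTTFT
  T.TF..
  T.F...
  TTTF.F
  TTTTTT
  TTTTTT
Step 3: 6 trees catch fire, 5 burn out
  TTTF.F
  T.F...
  T.....
  TTF...
  TTTFTF
  TTTTTT

TTTF.F
T.F...
T.....
TTF...
TTTFTF
TTTTTT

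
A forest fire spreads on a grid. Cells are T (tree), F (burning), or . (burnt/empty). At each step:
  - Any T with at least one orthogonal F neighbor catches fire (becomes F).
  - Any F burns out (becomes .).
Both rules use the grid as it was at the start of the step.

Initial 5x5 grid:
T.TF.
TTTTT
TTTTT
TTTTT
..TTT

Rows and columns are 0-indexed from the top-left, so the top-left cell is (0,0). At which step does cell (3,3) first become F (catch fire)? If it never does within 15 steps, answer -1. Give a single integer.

Step 1: cell (3,3)='T' (+2 fires, +1 burnt)
Step 2: cell (3,3)='T' (+3 fires, +2 burnt)
Step 3: cell (3,3)='F' (+4 fires, +3 burnt)
  -> target ignites at step 3
Step 4: cell (3,3)='.' (+5 fires, +4 burnt)
Step 5: cell (3,3)='.' (+5 fires, +5 burnt)
Step 6: cell (3,3)='.' (+1 fires, +5 burnt)
Step 7: cell (3,3)='.' (+0 fires, +1 burnt)
  fire out at step 7

3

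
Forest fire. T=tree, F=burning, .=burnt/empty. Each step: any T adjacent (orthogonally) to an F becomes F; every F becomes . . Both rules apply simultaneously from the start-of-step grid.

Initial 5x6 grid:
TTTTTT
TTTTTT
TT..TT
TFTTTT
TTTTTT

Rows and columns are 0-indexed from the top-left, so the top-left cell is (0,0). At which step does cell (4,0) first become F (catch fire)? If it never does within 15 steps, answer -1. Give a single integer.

Step 1: cell (4,0)='T' (+4 fires, +1 burnt)
Step 2: cell (4,0)='F' (+5 fires, +4 burnt)
  -> target ignites at step 2
Step 3: cell (4,0)='.' (+5 fires, +5 burnt)
Step 4: cell (4,0)='.' (+6 fires, +5 burnt)
Step 5: cell (4,0)='.' (+4 fires, +6 burnt)
Step 6: cell (4,0)='.' (+2 fires, +4 burnt)
Step 7: cell (4,0)='.' (+1 fires, +2 burnt)
Step 8: cell (4,0)='.' (+0 fires, +1 burnt)
  fire out at step 8

2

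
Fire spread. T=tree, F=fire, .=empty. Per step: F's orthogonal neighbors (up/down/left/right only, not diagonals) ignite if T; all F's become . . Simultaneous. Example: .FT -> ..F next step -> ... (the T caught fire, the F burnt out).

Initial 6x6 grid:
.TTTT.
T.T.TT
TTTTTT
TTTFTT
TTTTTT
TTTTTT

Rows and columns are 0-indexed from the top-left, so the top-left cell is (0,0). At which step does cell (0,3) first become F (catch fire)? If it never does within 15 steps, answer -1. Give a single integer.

Step 1: cell (0,3)='T' (+4 fires, +1 burnt)
Step 2: cell (0,3)='T' (+7 fires, +4 burnt)
Step 3: cell (0,3)='T' (+9 fires, +7 burnt)
Step 4: cell (0,3)='T' (+7 fires, +9 burnt)
Step 5: cell (0,3)='F' (+4 fires, +7 burnt)
  -> target ignites at step 5
Step 6: cell (0,3)='.' (+0 fires, +4 burnt)
  fire out at step 6

5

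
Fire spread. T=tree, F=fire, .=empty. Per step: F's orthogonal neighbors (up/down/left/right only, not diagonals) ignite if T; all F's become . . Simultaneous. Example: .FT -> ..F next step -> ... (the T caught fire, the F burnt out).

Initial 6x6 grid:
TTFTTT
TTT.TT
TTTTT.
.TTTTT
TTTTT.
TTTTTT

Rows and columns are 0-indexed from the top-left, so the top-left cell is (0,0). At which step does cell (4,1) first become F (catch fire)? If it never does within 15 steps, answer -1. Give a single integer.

Step 1: cell (4,1)='T' (+3 fires, +1 burnt)
Step 2: cell (4,1)='T' (+4 fires, +3 burnt)
Step 3: cell (4,1)='T' (+6 fires, +4 burnt)
Step 4: cell (4,1)='T' (+6 fires, +6 burnt)
Step 5: cell (4,1)='F' (+4 fires, +6 burnt)
  -> target ignites at step 5
Step 6: cell (4,1)='.' (+5 fires, +4 burnt)
Step 7: cell (4,1)='.' (+2 fires, +5 burnt)
Step 8: cell (4,1)='.' (+1 fires, +2 burnt)
Step 9: cell (4,1)='.' (+0 fires, +1 burnt)
  fire out at step 9

5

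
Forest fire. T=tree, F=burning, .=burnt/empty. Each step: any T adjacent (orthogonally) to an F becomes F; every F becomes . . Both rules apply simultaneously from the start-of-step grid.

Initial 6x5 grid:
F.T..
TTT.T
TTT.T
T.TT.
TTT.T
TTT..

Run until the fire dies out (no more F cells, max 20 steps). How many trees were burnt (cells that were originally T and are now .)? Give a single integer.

Answer: 16

Derivation:
Step 1: +1 fires, +1 burnt (F count now 1)
Step 2: +2 fires, +1 burnt (F count now 2)
Step 3: +3 fires, +2 burnt (F count now 3)
Step 4: +3 fires, +3 burnt (F count now 3)
Step 5: +3 fires, +3 burnt (F count now 3)
Step 6: +3 fires, +3 burnt (F count now 3)
Step 7: +1 fires, +3 burnt (F count now 1)
Step 8: +0 fires, +1 burnt (F count now 0)
Fire out after step 8
Initially T: 19, now '.': 27
Total burnt (originally-T cells now '.'): 16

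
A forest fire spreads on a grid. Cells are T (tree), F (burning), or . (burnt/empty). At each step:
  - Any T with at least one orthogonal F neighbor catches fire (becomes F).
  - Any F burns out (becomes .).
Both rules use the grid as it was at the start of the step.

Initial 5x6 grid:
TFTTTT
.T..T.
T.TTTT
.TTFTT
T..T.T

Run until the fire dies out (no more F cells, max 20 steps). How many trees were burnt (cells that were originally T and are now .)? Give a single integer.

Answer: 17

Derivation:
Step 1: +7 fires, +2 burnt (F count now 7)
Step 2: +5 fires, +7 burnt (F count now 5)
Step 3: +4 fires, +5 burnt (F count now 4)
Step 4: +1 fires, +4 burnt (F count now 1)
Step 5: +0 fires, +1 burnt (F count now 0)
Fire out after step 5
Initially T: 19, now '.': 28
Total burnt (originally-T cells now '.'): 17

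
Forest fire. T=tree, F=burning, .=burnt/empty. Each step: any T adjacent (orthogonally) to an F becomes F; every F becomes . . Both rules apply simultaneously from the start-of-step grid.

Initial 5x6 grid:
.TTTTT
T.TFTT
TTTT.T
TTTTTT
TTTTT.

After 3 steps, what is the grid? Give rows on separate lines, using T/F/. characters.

Step 1: 4 trees catch fire, 1 burn out
  .TTFTT
  T.F.FT
  TTTF.T
  TTTTTT
  TTTTT.
Step 2: 5 trees catch fire, 4 burn out
  .TF.FT
  T....F
  TTF..T
  TTTFTT
  TTTTT.
Step 3: 7 trees catch fire, 5 burn out
  .F...F
  T.....
  TF...F
  TTF.FT
  TTTFT.

.F...F
T.....
TF...F
TTF.FT
TTTFT.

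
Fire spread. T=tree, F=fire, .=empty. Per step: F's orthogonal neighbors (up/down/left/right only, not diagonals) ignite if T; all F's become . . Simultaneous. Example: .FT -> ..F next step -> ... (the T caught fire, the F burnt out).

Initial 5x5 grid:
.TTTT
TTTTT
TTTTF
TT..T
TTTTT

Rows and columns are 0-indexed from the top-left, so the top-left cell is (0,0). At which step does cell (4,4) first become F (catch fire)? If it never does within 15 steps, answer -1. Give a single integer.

Step 1: cell (4,4)='T' (+3 fires, +1 burnt)
Step 2: cell (4,4)='F' (+4 fires, +3 burnt)
  -> target ignites at step 2
Step 3: cell (4,4)='.' (+4 fires, +4 burnt)
Step 4: cell (4,4)='.' (+5 fires, +4 burnt)
Step 5: cell (4,4)='.' (+4 fires, +5 burnt)
Step 6: cell (4,4)='.' (+1 fires, +4 burnt)
Step 7: cell (4,4)='.' (+0 fires, +1 burnt)
  fire out at step 7

2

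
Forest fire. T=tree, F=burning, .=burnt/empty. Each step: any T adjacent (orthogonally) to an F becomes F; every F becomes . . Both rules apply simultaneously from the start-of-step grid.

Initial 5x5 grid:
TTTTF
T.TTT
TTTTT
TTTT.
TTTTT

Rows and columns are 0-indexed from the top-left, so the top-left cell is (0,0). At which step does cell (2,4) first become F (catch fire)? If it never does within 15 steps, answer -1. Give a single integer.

Step 1: cell (2,4)='T' (+2 fires, +1 burnt)
Step 2: cell (2,4)='F' (+3 fires, +2 burnt)
  -> target ignites at step 2
Step 3: cell (2,4)='.' (+3 fires, +3 burnt)
Step 4: cell (2,4)='.' (+3 fires, +3 burnt)
Step 5: cell (2,4)='.' (+4 fires, +3 burnt)
Step 6: cell (2,4)='.' (+4 fires, +4 burnt)
Step 7: cell (2,4)='.' (+2 fires, +4 burnt)
Step 8: cell (2,4)='.' (+1 fires, +2 burnt)
Step 9: cell (2,4)='.' (+0 fires, +1 burnt)
  fire out at step 9

2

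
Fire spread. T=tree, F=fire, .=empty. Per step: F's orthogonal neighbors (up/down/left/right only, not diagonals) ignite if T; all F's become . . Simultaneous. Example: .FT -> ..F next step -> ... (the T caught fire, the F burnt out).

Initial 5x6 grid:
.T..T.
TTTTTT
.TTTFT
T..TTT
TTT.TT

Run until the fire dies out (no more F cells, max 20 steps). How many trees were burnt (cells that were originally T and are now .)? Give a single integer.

Answer: 17

Derivation:
Step 1: +4 fires, +1 burnt (F count now 4)
Step 2: +7 fires, +4 burnt (F count now 7)
Step 3: +3 fires, +7 burnt (F count now 3)
Step 4: +1 fires, +3 burnt (F count now 1)
Step 5: +2 fires, +1 burnt (F count now 2)
Step 6: +0 fires, +2 burnt (F count now 0)
Fire out after step 6
Initially T: 21, now '.': 26
Total burnt (originally-T cells now '.'): 17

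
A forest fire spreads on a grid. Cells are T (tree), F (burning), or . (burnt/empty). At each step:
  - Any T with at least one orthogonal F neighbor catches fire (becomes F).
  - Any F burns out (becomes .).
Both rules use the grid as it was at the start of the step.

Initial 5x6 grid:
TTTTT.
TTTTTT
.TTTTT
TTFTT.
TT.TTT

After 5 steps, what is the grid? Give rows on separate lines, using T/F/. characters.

Step 1: 3 trees catch fire, 1 burn out
  TTTTT.
  TTTTTT
  .TFTTT
  TF.FT.
  TT.TTT
Step 2: 7 trees catch fire, 3 burn out
  TTTTT.
  TTFTTT
  .F.FTT
  F...F.
  TF.FTT
Step 3: 6 trees catch fire, 7 burn out
  TTFTT.
  TF.FTT
  ....FT
  ......
  F...FT
Step 4: 6 trees catch fire, 6 burn out
  TF.FT.
  F...FT
  .....F
  ......
  .....F
Step 5: 3 trees catch fire, 6 burn out
  F...F.
  .....F
  ......
  ......
  ......

F...F.
.....F
......
......
......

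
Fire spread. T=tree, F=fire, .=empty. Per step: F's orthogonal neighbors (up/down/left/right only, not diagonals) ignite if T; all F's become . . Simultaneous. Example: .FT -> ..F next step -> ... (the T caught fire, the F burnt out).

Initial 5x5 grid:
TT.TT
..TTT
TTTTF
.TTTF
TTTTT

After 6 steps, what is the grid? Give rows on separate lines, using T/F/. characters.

Step 1: 4 trees catch fire, 2 burn out
  TT.TT
  ..TTF
  TTTF.
  .TTF.
  TTTTF
Step 2: 5 trees catch fire, 4 burn out
  TT.TF
  ..TF.
  TTF..
  .TF..
  TTTF.
Step 3: 5 trees catch fire, 5 burn out
  TT.F.
  ..F..
  TF...
  .F...
  TTF..
Step 4: 2 trees catch fire, 5 burn out
  TT...
  .....
  F....
  .....
  TF...
Step 5: 1 trees catch fire, 2 burn out
  TT...
  .....
  .....
  .....
  F....
Step 6: 0 trees catch fire, 1 burn out
  TT...
  .....
  .....
  .....
  .....

TT...
.....
.....
.....
.....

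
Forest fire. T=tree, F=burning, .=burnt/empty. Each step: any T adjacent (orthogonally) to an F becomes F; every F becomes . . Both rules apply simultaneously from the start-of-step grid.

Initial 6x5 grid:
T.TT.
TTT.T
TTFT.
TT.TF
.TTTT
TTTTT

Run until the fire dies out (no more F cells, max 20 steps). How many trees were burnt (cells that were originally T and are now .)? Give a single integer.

Step 1: +5 fires, +2 burnt (F count now 5)
Step 2: +6 fires, +5 burnt (F count now 6)
Step 3: +6 fires, +6 burnt (F count now 6)
Step 4: +3 fires, +6 burnt (F count now 3)
Step 5: +1 fires, +3 burnt (F count now 1)
Step 6: +0 fires, +1 burnt (F count now 0)
Fire out after step 6
Initially T: 22, now '.': 29
Total burnt (originally-T cells now '.'): 21

Answer: 21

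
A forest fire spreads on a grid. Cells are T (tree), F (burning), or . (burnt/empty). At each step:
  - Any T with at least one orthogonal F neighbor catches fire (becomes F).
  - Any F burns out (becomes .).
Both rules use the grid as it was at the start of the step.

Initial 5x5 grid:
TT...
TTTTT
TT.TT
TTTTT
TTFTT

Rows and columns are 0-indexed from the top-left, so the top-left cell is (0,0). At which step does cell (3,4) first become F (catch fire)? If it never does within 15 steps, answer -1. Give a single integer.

Step 1: cell (3,4)='T' (+3 fires, +1 burnt)
Step 2: cell (3,4)='T' (+4 fires, +3 burnt)
Step 3: cell (3,4)='F' (+4 fires, +4 burnt)
  -> target ignites at step 3
Step 4: cell (3,4)='.' (+4 fires, +4 burnt)
Step 5: cell (3,4)='.' (+4 fires, +4 burnt)
Step 6: cell (3,4)='.' (+1 fires, +4 burnt)
Step 7: cell (3,4)='.' (+0 fires, +1 burnt)
  fire out at step 7

3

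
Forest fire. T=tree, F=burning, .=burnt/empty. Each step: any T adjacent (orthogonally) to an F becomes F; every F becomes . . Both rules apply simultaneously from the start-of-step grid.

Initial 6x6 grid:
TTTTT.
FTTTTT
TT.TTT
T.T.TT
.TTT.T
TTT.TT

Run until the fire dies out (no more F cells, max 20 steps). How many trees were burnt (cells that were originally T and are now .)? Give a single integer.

Step 1: +3 fires, +1 burnt (F count now 3)
Step 2: +4 fires, +3 burnt (F count now 4)
Step 3: +2 fires, +4 burnt (F count now 2)
Step 4: +3 fires, +2 burnt (F count now 3)
Step 5: +3 fires, +3 burnt (F count now 3)
Step 6: +2 fires, +3 burnt (F count now 2)
Step 7: +1 fires, +2 burnt (F count now 1)
Step 8: +1 fires, +1 burnt (F count now 1)
Step 9: +1 fires, +1 burnt (F count now 1)
Step 10: +1 fires, +1 burnt (F count now 1)
Step 11: +0 fires, +1 burnt (F count now 0)
Fire out after step 11
Initially T: 28, now '.': 29
Total burnt (originally-T cells now '.'): 21

Answer: 21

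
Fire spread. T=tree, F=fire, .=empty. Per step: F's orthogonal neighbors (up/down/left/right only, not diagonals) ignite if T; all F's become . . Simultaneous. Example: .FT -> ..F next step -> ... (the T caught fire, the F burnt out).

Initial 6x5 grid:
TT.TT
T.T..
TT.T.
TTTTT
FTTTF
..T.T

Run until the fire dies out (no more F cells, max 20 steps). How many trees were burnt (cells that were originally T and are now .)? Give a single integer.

Answer: 16

Derivation:
Step 1: +5 fires, +2 burnt (F count now 5)
Step 2: +4 fires, +5 burnt (F count now 4)
Step 3: +5 fires, +4 burnt (F count now 5)
Step 4: +1 fires, +5 burnt (F count now 1)
Step 5: +1 fires, +1 burnt (F count now 1)
Step 6: +0 fires, +1 burnt (F count now 0)
Fire out after step 6
Initially T: 19, now '.': 27
Total burnt (originally-T cells now '.'): 16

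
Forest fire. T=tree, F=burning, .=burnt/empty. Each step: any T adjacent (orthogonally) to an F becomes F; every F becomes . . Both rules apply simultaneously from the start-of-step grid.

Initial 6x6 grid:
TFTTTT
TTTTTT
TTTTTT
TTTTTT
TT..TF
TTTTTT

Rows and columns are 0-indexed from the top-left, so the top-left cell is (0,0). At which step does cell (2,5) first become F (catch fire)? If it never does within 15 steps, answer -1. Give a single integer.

Step 1: cell (2,5)='T' (+6 fires, +2 burnt)
Step 2: cell (2,5)='F' (+7 fires, +6 burnt)
  -> target ignites at step 2
Step 3: cell (2,5)='.' (+9 fires, +7 burnt)
Step 4: cell (2,5)='.' (+7 fires, +9 burnt)
Step 5: cell (2,5)='.' (+2 fires, +7 burnt)
Step 6: cell (2,5)='.' (+1 fires, +2 burnt)
Step 7: cell (2,5)='.' (+0 fires, +1 burnt)
  fire out at step 7

2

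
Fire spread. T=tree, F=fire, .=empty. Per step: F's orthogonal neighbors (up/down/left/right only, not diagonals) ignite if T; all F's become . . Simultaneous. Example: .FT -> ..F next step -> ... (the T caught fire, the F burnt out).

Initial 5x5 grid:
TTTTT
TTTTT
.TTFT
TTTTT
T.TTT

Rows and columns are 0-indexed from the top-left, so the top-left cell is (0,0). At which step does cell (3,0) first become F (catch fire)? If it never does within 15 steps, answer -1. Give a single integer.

Step 1: cell (3,0)='T' (+4 fires, +1 burnt)
Step 2: cell (3,0)='T' (+7 fires, +4 burnt)
Step 3: cell (3,0)='T' (+6 fires, +7 burnt)
Step 4: cell (3,0)='F' (+3 fires, +6 burnt)
  -> target ignites at step 4
Step 5: cell (3,0)='.' (+2 fires, +3 burnt)
Step 6: cell (3,0)='.' (+0 fires, +2 burnt)
  fire out at step 6

4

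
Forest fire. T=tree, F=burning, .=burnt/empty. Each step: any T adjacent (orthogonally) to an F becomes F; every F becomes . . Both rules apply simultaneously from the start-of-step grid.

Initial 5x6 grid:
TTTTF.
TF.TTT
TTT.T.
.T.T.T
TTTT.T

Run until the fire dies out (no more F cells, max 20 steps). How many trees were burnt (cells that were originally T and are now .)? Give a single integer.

Step 1: +5 fires, +2 burnt (F count now 5)
Step 2: +8 fires, +5 burnt (F count now 8)
Step 3: +1 fires, +8 burnt (F count now 1)
Step 4: +2 fires, +1 burnt (F count now 2)
Step 5: +1 fires, +2 burnt (F count now 1)
Step 6: +1 fires, +1 burnt (F count now 1)
Step 7: +0 fires, +1 burnt (F count now 0)
Fire out after step 7
Initially T: 20, now '.': 28
Total burnt (originally-T cells now '.'): 18

Answer: 18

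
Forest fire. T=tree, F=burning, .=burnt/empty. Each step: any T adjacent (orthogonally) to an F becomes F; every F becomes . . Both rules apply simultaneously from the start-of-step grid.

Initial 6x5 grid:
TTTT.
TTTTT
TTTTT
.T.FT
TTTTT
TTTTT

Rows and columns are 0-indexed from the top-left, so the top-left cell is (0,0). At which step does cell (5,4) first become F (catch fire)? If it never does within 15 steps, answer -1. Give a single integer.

Step 1: cell (5,4)='T' (+3 fires, +1 burnt)
Step 2: cell (5,4)='T' (+6 fires, +3 burnt)
Step 3: cell (5,4)='F' (+7 fires, +6 burnt)
  -> target ignites at step 3
Step 4: cell (5,4)='.' (+6 fires, +7 burnt)
Step 5: cell (5,4)='.' (+3 fires, +6 burnt)
Step 6: cell (5,4)='.' (+1 fires, +3 burnt)
Step 7: cell (5,4)='.' (+0 fires, +1 burnt)
  fire out at step 7

3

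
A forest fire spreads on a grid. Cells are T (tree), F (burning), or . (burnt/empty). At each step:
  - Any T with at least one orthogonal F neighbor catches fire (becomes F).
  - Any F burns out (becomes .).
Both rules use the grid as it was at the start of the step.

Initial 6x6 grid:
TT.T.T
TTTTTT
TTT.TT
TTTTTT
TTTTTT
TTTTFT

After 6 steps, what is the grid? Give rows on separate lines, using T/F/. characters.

Step 1: 3 trees catch fire, 1 burn out
  TT.T.T
  TTTTTT
  TTT.TT
  TTTTTT
  TTTTFT
  TTTF.F
Step 2: 4 trees catch fire, 3 burn out
  TT.T.T
  TTTTTT
  TTT.TT
  TTTTFT
  TTTF.F
  TTF...
Step 3: 5 trees catch fire, 4 burn out
  TT.T.T
  TTTTTT
  TTT.FT
  TTTF.F
  TTF...
  TF....
Step 4: 5 trees catch fire, 5 burn out
  TT.T.T
  TTTTFT
  TTT..F
  TTF...
  TF....
  F.....
Step 5: 5 trees catch fire, 5 burn out
  TT.T.T
  TTTF.F
  TTF...
  TF....
  F.....
  ......
Step 6: 5 trees catch fire, 5 burn out
  TT.F.F
  TTF...
  TF....
  F.....
  ......
  ......

TT.F.F
TTF...
TF....
F.....
......
......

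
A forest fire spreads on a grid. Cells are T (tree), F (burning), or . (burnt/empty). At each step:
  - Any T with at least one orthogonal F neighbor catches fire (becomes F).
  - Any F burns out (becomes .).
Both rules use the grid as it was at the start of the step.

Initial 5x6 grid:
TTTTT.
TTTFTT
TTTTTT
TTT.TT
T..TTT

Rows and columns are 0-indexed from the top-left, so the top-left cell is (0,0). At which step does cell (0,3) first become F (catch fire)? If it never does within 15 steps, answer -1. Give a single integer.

Step 1: cell (0,3)='F' (+4 fires, +1 burnt)
  -> target ignites at step 1
Step 2: cell (0,3)='.' (+6 fires, +4 burnt)
Step 3: cell (0,3)='.' (+6 fires, +6 burnt)
Step 4: cell (0,3)='.' (+5 fires, +6 burnt)
Step 5: cell (0,3)='.' (+3 fires, +5 burnt)
Step 6: cell (0,3)='.' (+1 fires, +3 burnt)
Step 7: cell (0,3)='.' (+0 fires, +1 burnt)
  fire out at step 7

1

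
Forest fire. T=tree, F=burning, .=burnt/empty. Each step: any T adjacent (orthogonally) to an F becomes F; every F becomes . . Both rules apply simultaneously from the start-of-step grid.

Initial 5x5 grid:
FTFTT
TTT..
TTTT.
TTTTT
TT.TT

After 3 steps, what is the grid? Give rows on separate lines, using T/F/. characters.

Step 1: 4 trees catch fire, 2 burn out
  .F.FT
  FTF..
  TTTT.
  TTTTT
  TT.TT
Step 2: 4 trees catch fire, 4 burn out
  ....F
  .F...
  FTFT.
  TTTTT
  TT.TT
Step 3: 4 trees catch fire, 4 burn out
  .....
  .....
  .F.F.
  FTFTT
  TT.TT

.....
.....
.F.F.
FTFTT
TT.TT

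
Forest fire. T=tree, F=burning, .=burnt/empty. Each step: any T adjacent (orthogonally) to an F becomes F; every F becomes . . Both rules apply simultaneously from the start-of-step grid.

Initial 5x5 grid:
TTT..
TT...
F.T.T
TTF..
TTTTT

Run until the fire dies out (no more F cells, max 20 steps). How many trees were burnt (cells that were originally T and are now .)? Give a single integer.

Step 1: +5 fires, +2 burnt (F count now 5)
Step 2: +5 fires, +5 burnt (F count now 5)
Step 3: +2 fires, +5 burnt (F count now 2)
Step 4: +1 fires, +2 burnt (F count now 1)
Step 5: +0 fires, +1 burnt (F count now 0)
Fire out after step 5
Initially T: 14, now '.': 24
Total burnt (originally-T cells now '.'): 13

Answer: 13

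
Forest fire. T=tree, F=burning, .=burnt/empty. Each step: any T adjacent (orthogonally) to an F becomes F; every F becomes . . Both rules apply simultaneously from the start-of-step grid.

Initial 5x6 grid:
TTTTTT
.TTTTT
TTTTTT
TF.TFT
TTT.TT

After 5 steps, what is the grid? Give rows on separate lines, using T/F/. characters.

Step 1: 7 trees catch fire, 2 burn out
  TTTTTT
  .TTTTT
  TFTTFT
  F..F.F
  TFT.FT
Step 2: 9 trees catch fire, 7 burn out
  TTTTTT
  .FTTFT
  F.FF.F
  ......
  F.F..F
Step 3: 5 trees catch fire, 9 burn out
  TFTTFT
  ..FF.F
  ......
  ......
  ......
Step 4: 4 trees catch fire, 5 burn out
  F.FF.F
  ......
  ......
  ......
  ......
Step 5: 0 trees catch fire, 4 burn out
  ......
  ......
  ......
  ......
  ......

......
......
......
......
......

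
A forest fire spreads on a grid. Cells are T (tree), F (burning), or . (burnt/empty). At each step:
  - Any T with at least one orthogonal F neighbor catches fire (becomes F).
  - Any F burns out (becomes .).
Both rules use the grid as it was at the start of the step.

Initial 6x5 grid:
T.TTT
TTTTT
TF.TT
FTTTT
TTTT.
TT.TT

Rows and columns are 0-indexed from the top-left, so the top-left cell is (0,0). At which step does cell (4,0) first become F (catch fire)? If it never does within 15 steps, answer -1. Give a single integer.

Step 1: cell (4,0)='F' (+4 fires, +2 burnt)
  -> target ignites at step 1
Step 2: cell (4,0)='.' (+5 fires, +4 burnt)
Step 3: cell (4,0)='.' (+6 fires, +5 burnt)
Step 4: cell (4,0)='.' (+5 fires, +6 burnt)
Step 5: cell (4,0)='.' (+3 fires, +5 burnt)
Step 6: cell (4,0)='.' (+1 fires, +3 burnt)
Step 7: cell (4,0)='.' (+0 fires, +1 burnt)
  fire out at step 7

1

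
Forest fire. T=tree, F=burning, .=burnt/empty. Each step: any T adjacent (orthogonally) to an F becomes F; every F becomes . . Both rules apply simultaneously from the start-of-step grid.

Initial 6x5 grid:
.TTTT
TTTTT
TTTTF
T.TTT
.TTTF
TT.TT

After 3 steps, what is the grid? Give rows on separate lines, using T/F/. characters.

Step 1: 5 trees catch fire, 2 burn out
  .TTTT
  TTTTF
  TTTF.
  T.TTF
  .TTF.
  TT.TF
Step 2: 6 trees catch fire, 5 burn out
  .TTTF
  TTTF.
  TTF..
  T.TF.
  .TF..
  TT.F.
Step 3: 5 trees catch fire, 6 burn out
  .TTF.
  TTF..
  TF...
  T.F..
  .F...
  TT...

.TTF.
TTF..
TF...
T.F..
.F...
TT...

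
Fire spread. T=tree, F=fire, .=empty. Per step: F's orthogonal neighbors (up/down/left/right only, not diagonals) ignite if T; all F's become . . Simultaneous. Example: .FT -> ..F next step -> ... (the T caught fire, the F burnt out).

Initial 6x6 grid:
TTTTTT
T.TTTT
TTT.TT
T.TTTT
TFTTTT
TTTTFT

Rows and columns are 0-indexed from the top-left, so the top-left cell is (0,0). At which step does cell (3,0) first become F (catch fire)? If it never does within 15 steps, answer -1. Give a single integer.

Step 1: cell (3,0)='T' (+6 fires, +2 burnt)
Step 2: cell (3,0)='F' (+7 fires, +6 burnt)
  -> target ignites at step 2
Step 3: cell (3,0)='.' (+5 fires, +7 burnt)
Step 4: cell (3,0)='.' (+5 fires, +5 burnt)
Step 5: cell (3,0)='.' (+5 fires, +5 burnt)
Step 6: cell (3,0)='.' (+3 fires, +5 burnt)
Step 7: cell (3,0)='.' (+0 fires, +3 burnt)
  fire out at step 7

2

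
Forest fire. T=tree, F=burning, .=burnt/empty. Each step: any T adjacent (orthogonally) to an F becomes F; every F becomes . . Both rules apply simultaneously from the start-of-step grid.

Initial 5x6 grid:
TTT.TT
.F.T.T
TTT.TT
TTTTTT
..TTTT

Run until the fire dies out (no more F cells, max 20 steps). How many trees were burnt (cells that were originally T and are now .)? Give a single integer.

Step 1: +2 fires, +1 burnt (F count now 2)
Step 2: +5 fires, +2 burnt (F count now 5)
Step 3: +2 fires, +5 burnt (F count now 2)
Step 4: +2 fires, +2 burnt (F count now 2)
Step 5: +2 fires, +2 burnt (F count now 2)
Step 6: +3 fires, +2 burnt (F count now 3)
Step 7: +2 fires, +3 burnt (F count now 2)
Step 8: +1 fires, +2 burnt (F count now 1)
Step 9: +1 fires, +1 burnt (F count now 1)
Step 10: +1 fires, +1 burnt (F count now 1)
Step 11: +0 fires, +1 burnt (F count now 0)
Fire out after step 11
Initially T: 22, now '.': 29
Total burnt (originally-T cells now '.'): 21

Answer: 21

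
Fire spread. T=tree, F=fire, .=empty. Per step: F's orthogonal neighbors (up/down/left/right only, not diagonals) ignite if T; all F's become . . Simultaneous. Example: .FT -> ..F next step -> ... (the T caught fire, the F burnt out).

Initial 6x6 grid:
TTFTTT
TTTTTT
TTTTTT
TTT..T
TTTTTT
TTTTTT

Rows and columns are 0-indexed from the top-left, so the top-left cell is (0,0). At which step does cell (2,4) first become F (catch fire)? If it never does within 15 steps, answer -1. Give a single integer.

Step 1: cell (2,4)='T' (+3 fires, +1 burnt)
Step 2: cell (2,4)='T' (+5 fires, +3 burnt)
Step 3: cell (2,4)='T' (+6 fires, +5 burnt)
Step 4: cell (2,4)='F' (+5 fires, +6 burnt)
  -> target ignites at step 4
Step 5: cell (2,4)='.' (+5 fires, +5 burnt)
Step 6: cell (2,4)='.' (+5 fires, +5 burnt)
Step 7: cell (2,4)='.' (+3 fires, +5 burnt)
Step 8: cell (2,4)='.' (+1 fires, +3 burnt)
Step 9: cell (2,4)='.' (+0 fires, +1 burnt)
  fire out at step 9

4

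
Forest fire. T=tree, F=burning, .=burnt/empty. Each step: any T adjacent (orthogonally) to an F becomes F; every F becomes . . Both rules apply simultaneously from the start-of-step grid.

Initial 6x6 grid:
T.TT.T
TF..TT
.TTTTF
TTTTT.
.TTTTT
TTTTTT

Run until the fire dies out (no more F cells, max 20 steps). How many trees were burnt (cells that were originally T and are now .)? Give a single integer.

Step 1: +4 fires, +2 burnt (F count now 4)
Step 2: +7 fires, +4 burnt (F count now 7)
Step 3: +5 fires, +7 burnt (F count now 5)
Step 4: +5 fires, +5 burnt (F count now 5)
Step 5: +4 fires, +5 burnt (F count now 4)
Step 6: +0 fires, +4 burnt (F count now 0)
Fire out after step 6
Initially T: 27, now '.': 34
Total burnt (originally-T cells now '.'): 25

Answer: 25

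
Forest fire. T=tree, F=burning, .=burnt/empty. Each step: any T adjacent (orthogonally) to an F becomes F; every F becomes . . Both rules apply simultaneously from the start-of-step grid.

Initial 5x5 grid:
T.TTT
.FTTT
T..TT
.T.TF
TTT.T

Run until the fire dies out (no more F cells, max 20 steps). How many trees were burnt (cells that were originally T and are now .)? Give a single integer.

Answer: 10

Derivation:
Step 1: +4 fires, +2 burnt (F count now 4)
Step 2: +4 fires, +4 burnt (F count now 4)
Step 3: +2 fires, +4 burnt (F count now 2)
Step 4: +0 fires, +2 burnt (F count now 0)
Fire out after step 4
Initially T: 16, now '.': 19
Total burnt (originally-T cells now '.'): 10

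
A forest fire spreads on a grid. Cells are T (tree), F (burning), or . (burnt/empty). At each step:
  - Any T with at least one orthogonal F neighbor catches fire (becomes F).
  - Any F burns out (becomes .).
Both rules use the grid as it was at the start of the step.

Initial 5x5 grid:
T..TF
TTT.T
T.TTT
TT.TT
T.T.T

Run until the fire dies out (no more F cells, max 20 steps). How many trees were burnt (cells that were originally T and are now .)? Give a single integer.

Answer: 16

Derivation:
Step 1: +2 fires, +1 burnt (F count now 2)
Step 2: +1 fires, +2 burnt (F count now 1)
Step 3: +2 fires, +1 burnt (F count now 2)
Step 4: +3 fires, +2 burnt (F count now 3)
Step 5: +1 fires, +3 burnt (F count now 1)
Step 6: +1 fires, +1 burnt (F count now 1)
Step 7: +1 fires, +1 burnt (F count now 1)
Step 8: +2 fires, +1 burnt (F count now 2)
Step 9: +1 fires, +2 burnt (F count now 1)
Step 10: +2 fires, +1 burnt (F count now 2)
Step 11: +0 fires, +2 burnt (F count now 0)
Fire out after step 11
Initially T: 17, now '.': 24
Total burnt (originally-T cells now '.'): 16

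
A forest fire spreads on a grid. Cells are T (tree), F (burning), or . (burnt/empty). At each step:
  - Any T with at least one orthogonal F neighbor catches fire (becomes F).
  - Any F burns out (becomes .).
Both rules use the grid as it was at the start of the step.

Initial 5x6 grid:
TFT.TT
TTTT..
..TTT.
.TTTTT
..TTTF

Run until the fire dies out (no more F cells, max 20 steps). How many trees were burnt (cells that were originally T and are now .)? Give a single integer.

Answer: 17

Derivation:
Step 1: +5 fires, +2 burnt (F count now 5)
Step 2: +4 fires, +5 burnt (F count now 4)
Step 3: +5 fires, +4 burnt (F count now 5)
Step 4: +2 fires, +5 burnt (F count now 2)
Step 5: +1 fires, +2 burnt (F count now 1)
Step 6: +0 fires, +1 burnt (F count now 0)
Fire out after step 6
Initially T: 19, now '.': 28
Total burnt (originally-T cells now '.'): 17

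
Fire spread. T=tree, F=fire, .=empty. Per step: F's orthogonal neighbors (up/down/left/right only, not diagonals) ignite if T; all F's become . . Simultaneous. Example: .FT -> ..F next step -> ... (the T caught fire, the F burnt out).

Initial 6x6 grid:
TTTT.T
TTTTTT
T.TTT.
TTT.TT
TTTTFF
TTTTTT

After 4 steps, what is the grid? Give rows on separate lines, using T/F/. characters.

Step 1: 5 trees catch fire, 2 burn out
  TTTT.T
  TTTTTT
  T.TTT.
  TTT.FF
  TTTF..
  TTTTFF
Step 2: 3 trees catch fire, 5 burn out
  TTTT.T
  TTTTTT
  T.TTF.
  TTT...
  TTF...
  TTTF..
Step 3: 5 trees catch fire, 3 burn out
  TTTT.T
  TTTTFT
  T.TF..
  TTF...
  TF....
  TTF...
Step 4: 6 trees catch fire, 5 burn out
  TTTT.T
  TTTF.F
  T.F...
  TF....
  F.....
  TF....

TTTT.T
TTTF.F
T.F...
TF....
F.....
TF....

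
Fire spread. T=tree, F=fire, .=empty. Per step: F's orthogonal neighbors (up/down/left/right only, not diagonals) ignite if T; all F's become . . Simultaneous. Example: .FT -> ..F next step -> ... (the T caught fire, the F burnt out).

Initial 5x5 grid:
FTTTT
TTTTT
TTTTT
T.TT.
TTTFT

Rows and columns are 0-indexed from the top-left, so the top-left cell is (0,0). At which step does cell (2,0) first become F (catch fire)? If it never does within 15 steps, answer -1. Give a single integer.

Step 1: cell (2,0)='T' (+5 fires, +2 burnt)
Step 2: cell (2,0)='F' (+6 fires, +5 burnt)
  -> target ignites at step 2
Step 3: cell (2,0)='.' (+8 fires, +6 burnt)
Step 4: cell (2,0)='.' (+2 fires, +8 burnt)
Step 5: cell (2,0)='.' (+0 fires, +2 burnt)
  fire out at step 5

2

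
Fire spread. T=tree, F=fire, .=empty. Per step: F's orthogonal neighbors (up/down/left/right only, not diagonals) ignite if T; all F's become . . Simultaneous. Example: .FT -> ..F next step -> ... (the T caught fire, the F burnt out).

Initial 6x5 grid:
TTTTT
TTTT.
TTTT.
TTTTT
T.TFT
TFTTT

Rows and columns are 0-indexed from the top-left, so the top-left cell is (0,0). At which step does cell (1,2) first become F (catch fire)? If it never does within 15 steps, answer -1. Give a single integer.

Step 1: cell (1,2)='T' (+6 fires, +2 burnt)
Step 2: cell (1,2)='T' (+5 fires, +6 burnt)
Step 3: cell (1,2)='T' (+4 fires, +5 burnt)
Step 4: cell (1,2)='F' (+4 fires, +4 burnt)
  -> target ignites at step 4
Step 5: cell (1,2)='.' (+4 fires, +4 burnt)
Step 6: cell (1,2)='.' (+2 fires, +4 burnt)
Step 7: cell (1,2)='.' (+0 fires, +2 burnt)
  fire out at step 7

4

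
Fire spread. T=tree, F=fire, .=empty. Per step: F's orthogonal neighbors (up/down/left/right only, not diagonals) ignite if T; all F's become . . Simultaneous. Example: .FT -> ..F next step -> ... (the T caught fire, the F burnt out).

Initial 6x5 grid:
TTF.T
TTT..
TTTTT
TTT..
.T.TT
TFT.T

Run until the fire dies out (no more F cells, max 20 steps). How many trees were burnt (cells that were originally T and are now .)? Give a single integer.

Answer: 16

Derivation:
Step 1: +5 fires, +2 burnt (F count now 5)
Step 2: +4 fires, +5 burnt (F count now 4)
Step 3: +5 fires, +4 burnt (F count now 5)
Step 4: +2 fires, +5 burnt (F count now 2)
Step 5: +0 fires, +2 burnt (F count now 0)
Fire out after step 5
Initially T: 20, now '.': 26
Total burnt (originally-T cells now '.'): 16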